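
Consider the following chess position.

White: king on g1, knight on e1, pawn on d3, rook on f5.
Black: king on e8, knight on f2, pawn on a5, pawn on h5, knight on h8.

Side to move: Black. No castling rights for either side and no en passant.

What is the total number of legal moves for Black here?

13

Black to move; king on e8.
In check: no.
Legal moves: Nf7, Ng6, Kd8, Ke7, Kd7, Ng4, Ne4, Nh3+, Nxd3, Nh1, Nd1, h4, a4.
Count: 13.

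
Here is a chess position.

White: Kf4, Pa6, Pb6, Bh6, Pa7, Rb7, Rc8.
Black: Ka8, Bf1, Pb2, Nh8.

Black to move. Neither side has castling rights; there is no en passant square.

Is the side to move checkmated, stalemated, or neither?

checkmate

Black to move; black king on a8.
In check: yes, from the white rook on c8.
King squares — a7: attacked by Pb6; b7: attacked by Pa6; b8: attacked by Pa7.
Legal moves for Black: none.
In check with no legal moves → checkmate.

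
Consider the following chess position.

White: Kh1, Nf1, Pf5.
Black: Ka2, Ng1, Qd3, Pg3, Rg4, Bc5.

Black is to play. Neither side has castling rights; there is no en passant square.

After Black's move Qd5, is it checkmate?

yes

After Qd5: white king on h1; in check: yes, from the black queen on d5.
King squares — g1: attacked by Bc5; g2: attacked by Qd5; h2: attacked by Pg3.
White has no legal moves → checkmate.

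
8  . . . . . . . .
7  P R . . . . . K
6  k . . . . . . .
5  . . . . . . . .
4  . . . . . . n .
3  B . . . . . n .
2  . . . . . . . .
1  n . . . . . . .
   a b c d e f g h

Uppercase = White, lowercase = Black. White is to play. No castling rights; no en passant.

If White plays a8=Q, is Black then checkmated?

After a8=Q: black king on a6; in check: yes, from the white queen on a8.
King squares — a5: attacked by Qa8; b5: attacked by Rb7; b6: attacked by Rb7; a7: attacked by Rb7; b7: attacked by Qa8.
Black has no legal moves → checkmate.

yes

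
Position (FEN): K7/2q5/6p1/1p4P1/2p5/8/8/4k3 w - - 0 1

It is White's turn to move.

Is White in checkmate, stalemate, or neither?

White to move; white king on a8.
In check: no.
King squares — a7: attacked by Qc7; b7: attacked by Qc7; b8: attacked by Qc7.
Legal moves for White: none.
Not in check and no legal moves → stalemate.

stalemate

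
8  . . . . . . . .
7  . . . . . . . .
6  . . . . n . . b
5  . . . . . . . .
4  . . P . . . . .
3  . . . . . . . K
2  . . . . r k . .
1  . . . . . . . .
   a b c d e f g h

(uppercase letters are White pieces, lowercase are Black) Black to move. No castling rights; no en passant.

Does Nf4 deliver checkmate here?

no

After Nf4: white king on h3; in check: yes, from the black knight on f4.
White has 3 legal replies: Kh4, Kg4, Kh2.
In check but a legal move exists → not checkmate.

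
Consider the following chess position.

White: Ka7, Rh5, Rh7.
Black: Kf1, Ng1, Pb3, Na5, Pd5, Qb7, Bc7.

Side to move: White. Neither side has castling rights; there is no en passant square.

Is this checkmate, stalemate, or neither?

checkmate

White to move; white king on a7.
In check: yes, from the black queen on b7.
King squares — a6: attacked by Qb7; b6: attacked by Qb7; b7: attacked by Na5; a8: attacked by Qb7; b8: attacked by Qb7.
Legal moves for White: none.
In check with no legal moves → checkmate.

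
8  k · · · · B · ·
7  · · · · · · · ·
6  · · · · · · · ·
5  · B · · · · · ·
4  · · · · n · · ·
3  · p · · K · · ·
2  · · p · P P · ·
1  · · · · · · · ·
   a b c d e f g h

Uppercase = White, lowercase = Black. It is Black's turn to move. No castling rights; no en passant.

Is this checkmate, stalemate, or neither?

neither

Black to move; black king on a8.
In check: no.
Legal moves for Black: Kb8, Kb7, Ka7, Nf6, Nd6, Ng5, Nc5, Ng3, Nc3, Nxf2, Nd2, b2, c1=Q+, c1=R, c1=B+, c1=N.
Black has 16 legal moves and is not in check → neither.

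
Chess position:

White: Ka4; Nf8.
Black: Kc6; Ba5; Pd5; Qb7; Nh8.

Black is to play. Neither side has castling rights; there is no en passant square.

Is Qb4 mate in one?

After Qb4: white king on a4; in check: yes, from the black queen on b4.
King squares — a3: attacked by Qb4; b3: attacked by Qb4; b4: attacked by Ba5; a5: attacked by Qb4; b5: attacked by Qb4.
White has no legal moves → checkmate.

yes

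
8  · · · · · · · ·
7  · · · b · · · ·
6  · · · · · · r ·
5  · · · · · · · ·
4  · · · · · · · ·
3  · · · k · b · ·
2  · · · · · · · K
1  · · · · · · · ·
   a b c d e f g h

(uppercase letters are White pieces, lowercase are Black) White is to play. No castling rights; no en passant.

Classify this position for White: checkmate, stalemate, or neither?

stalemate

White to move; white king on h2.
In check: no.
King squares — g1: attacked by Rg6; h1: attacked by Bf3; g2: attacked by Bf3; g3: attacked by Rg6; h3: attacked by Bd7.
Legal moves for White: none.
Not in check and no legal moves → stalemate.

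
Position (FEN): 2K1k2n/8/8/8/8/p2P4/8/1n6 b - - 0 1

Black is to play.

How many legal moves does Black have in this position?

8

Black to move; king on e8.
In check: no.
Legal moves: Nf7, Ng6, Kf8, Kf7, Ke7, Nc3, Nd2, a2.
Count: 8.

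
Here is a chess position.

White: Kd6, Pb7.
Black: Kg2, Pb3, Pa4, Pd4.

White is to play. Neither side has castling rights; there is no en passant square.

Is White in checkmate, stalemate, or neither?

White to move; white king on d6.
In check: no.
Legal moves for White: Ke7, Kd7, Kc7, Ke6, Kc6, Ke5, Kd5, Kc5, b8=Q, b8=R, b8=B, b8=N.
White has 12 legal moves and is not in check → neither.

neither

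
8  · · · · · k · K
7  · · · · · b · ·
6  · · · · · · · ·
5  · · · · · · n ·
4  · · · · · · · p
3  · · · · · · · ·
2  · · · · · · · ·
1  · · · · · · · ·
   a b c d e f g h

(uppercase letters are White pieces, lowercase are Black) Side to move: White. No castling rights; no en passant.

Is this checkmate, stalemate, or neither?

stalemate

White to move; white king on h8.
In check: no.
King squares — g7: attacked by Kf8; h7: attacked by Ng5; g8: attacked by Bf7.
Legal moves for White: none.
Not in check and no legal moves → stalemate.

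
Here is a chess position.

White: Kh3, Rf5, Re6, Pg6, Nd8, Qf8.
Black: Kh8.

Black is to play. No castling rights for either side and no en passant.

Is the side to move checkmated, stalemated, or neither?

checkmate

Black to move; black king on h8.
In check: yes, from the white queen on f8.
King squares — g7: attacked by Qf8; h7: attacked by Pg6; g8: attacked by Qf8.
Legal moves for Black: none.
In check with no legal moves → checkmate.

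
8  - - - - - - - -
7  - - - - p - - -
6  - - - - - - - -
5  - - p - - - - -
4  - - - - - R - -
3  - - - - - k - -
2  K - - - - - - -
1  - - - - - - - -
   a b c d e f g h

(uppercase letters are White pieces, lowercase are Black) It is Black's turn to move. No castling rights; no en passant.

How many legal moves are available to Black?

Black to move; king on f3.
In check: yes, from the white rook on f4.
Legal moves: Kxf4, Kg3, Ke3, Kg2, Ke2.
Count: 5.

5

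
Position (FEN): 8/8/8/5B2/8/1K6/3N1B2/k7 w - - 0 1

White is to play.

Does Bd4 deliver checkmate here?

yes

After Bd4: black king on a1; in check: yes, from the white bishop on d4.
King squares — b1: attacked by Nd2; a2: attacked by Kb3; b2: attacked by Kb3.
Black has no legal moves → checkmate.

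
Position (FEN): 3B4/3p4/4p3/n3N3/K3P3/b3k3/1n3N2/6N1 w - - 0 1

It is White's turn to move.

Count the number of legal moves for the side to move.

3

White to move; king on a4.
In check: yes, from the black knight on b2.
Legal moves: Kb5, Kxa5, Kxa3.
Count: 3.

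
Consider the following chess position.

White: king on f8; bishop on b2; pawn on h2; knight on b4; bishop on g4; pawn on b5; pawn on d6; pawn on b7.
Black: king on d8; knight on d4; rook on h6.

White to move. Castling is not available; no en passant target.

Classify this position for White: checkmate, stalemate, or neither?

White to move; white king on f8.
In check: no.
Legal moves for White include: Kg8, Kg7, Kf7, Bc8, Bd7, Be6, Bh5, Bf5, Bh3, Bf3, Be2, Bd1, Nc6+, Na6, Nd5, Nd3, Nc2, Na2, ... (list truncated; more exist).
White has legal moves and is not in check → neither.

neither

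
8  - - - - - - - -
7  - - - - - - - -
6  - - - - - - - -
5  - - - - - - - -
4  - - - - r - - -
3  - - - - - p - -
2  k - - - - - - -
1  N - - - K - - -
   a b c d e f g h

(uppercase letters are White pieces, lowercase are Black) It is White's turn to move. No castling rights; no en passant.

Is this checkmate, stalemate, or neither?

neither

White to move; white king on e1.
In check: yes, from the black rook on e4.
Legal moves for White: Kf2, Kd2, Kf1, Kd1.
White is in check but has 4 legal moves → neither.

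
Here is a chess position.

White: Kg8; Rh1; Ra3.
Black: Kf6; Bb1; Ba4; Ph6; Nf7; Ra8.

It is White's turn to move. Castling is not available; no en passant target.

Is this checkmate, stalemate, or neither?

checkmate

White to move; white king on g8.
In check: yes, from the black rook on a8.
King squares — f7: attacked by Kf6; g7: attacked by Kf6; h7: attacked by Bb1; f8: attacked by Ra8; h8: attacked by Nf7.
Legal moves for White: none.
In check with no legal moves → checkmate.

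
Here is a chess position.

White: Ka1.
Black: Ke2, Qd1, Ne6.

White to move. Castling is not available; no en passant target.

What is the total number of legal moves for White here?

White to move; king on a1.
In check: yes, from the black queen on d1.
Legal moves: Kb2, Ka2.
Count: 2.

2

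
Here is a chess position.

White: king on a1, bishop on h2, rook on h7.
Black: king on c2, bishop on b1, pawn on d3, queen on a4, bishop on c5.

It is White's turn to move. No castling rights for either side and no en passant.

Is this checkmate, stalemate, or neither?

checkmate

White to move; white king on a1.
In check: yes, from the black queen on a4.
King squares — b1: attacked by Kc2; a2: attacked by Bb1; b2: attacked by Kc2.
Legal moves for White: none.
In check with no legal moves → checkmate.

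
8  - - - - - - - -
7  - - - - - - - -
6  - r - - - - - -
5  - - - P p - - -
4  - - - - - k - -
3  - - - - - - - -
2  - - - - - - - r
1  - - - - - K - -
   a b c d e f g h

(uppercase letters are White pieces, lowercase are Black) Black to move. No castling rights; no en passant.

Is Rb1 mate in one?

After Rb1: white king on f1; in check: yes, from the black rook on b1.
King squares — e1: attacked by Rb1; g1: attacked by Rb1; e2: attacked by Rh2; f2: attacked by Rh2; g2: attacked by Rh2.
White has no legal moves → checkmate.

yes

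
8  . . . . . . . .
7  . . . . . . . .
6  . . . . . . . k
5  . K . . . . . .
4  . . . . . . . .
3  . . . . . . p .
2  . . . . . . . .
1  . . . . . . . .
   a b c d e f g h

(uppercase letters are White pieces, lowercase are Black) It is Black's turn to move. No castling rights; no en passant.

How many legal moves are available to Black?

6

Black to move; king on h6.
In check: no.
Legal moves: Kh7, Kg7, Kg6, Kh5, Kg5, g2.
Count: 6.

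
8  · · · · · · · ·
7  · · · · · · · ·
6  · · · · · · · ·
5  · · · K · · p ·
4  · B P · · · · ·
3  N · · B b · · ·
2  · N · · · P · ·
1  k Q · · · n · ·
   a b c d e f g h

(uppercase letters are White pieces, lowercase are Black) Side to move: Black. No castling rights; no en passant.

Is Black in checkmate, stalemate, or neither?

Black to move; black king on a1.
In check: yes, from the white queen on b1.
King squares — b1: attacked by Na3; a2: attacked by Qb1; b2: attacked by Qb1.
Legal moves for Black: none.
In check with no legal moves → checkmate.

checkmate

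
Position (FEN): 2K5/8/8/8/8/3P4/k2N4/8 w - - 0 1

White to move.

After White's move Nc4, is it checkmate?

After Nc4: black king on a2; in check: no.
Black is not in check, so this cannot be checkmate.

no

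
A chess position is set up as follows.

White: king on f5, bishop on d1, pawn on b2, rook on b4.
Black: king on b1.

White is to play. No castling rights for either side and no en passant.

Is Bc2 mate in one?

After Bc2: black king on b1; in check: yes, from the white bishop on c2.
Black has 4 legal replies: Kxc2, Ka2, Kc1, Ka1.
In check but a legal move exists → not checkmate.

no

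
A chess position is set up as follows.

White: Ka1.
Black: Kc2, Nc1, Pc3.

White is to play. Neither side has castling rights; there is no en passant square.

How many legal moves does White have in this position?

0

White to move; king on a1.
In check: no.
Legal moves: none.
Count: 0.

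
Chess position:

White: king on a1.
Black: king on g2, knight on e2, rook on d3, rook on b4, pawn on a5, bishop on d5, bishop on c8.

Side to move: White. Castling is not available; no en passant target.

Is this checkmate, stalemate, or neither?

stalemate

White to move; white king on a1.
In check: no.
King squares — b1: attacked by Rb4; a2: attacked by Bd5; b2: attacked by Rb4.
Legal moves for White: none.
Not in check and no legal moves → stalemate.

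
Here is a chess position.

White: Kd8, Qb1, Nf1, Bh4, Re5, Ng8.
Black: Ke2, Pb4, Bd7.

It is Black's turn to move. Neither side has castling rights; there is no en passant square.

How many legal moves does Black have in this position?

1

Black to move; king on e2.
In check: yes, from the white rook on e5.
Legal moves: Kf3.
Count: 1.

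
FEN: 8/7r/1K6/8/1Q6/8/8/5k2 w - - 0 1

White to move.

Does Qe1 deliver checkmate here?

no

After Qe1: black king on f1; in check: yes, from the white queen on e1.
Black has 2 legal replies: Kg2, Kxe1.
In check but a legal move exists → not checkmate.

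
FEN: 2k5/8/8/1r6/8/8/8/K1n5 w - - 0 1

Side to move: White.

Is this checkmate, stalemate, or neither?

stalemate

White to move; white king on a1.
In check: no.
King squares — b1: attacked by Rb5; a2: attacked by Nc1; b2: attacked by Rb5.
Legal moves for White: none.
Not in check and no legal moves → stalemate.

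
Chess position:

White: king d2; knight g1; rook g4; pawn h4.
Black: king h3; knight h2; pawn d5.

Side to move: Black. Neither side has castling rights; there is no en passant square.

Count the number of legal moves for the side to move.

Black to move; king on h3.
In check: yes, from the white knight on g1.
Legal moves: Kxg4.
Count: 1.

1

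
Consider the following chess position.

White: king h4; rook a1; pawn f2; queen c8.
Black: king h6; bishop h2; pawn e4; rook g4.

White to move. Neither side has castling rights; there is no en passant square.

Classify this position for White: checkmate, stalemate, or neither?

White to move; white king on h4.
In check: yes, from the black rook on g4.
Legal moves for White: Kxg4, Kh3, Qxg4.
White is in check but has 3 legal moves → neither.

neither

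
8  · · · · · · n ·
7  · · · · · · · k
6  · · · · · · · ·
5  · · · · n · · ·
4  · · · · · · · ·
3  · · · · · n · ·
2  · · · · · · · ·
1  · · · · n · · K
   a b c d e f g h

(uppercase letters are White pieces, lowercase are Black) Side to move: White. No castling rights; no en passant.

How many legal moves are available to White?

White to move; king on h1.
In check: no.
Legal moves: none.
Count: 0.

0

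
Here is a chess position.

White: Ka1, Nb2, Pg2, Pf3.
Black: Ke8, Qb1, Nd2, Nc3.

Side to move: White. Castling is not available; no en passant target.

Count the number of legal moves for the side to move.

0

White to move; king on a1.
In check: yes, from the black queen on b1.
Legal moves: none.
Count: 0.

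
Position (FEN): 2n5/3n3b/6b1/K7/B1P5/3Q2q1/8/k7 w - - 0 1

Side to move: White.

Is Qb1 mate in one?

no

After Qb1: black king on a1; in check: yes, from the white queen on b1.
Black has 2 legal replies: Kxb1, Bxb1.
In check but a legal move exists → not checkmate.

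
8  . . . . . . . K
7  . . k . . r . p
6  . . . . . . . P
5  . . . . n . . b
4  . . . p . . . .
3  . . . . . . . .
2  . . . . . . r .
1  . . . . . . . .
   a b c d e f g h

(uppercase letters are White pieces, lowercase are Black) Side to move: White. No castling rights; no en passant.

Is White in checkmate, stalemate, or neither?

stalemate

White to move; white king on h8.
In check: no.
King squares — g7: attacked by Rg2; h7: attacked by Rf7; g8: attacked by Rg2.
Legal moves for White: none.
Not in check and no legal moves → stalemate.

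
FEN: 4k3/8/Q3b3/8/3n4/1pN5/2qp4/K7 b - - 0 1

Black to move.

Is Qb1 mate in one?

no

After Qb1: white king on a1; in check: yes, from the black queen on b1.
White has 2 legal replies: Kxb1, Nxb1.
In check but a legal move exists → not checkmate.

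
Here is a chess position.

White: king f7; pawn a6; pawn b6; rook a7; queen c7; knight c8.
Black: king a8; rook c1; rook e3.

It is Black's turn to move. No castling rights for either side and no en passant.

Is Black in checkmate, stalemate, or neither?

Black to move; black king on a8.
In check: yes, from the white rook on a7.
King squares — a7: attacked by Pb6; b7: attacked by Pa6; b8: attacked by Qc7.
Legal moves for Black: none.
In check with no legal moves → checkmate.

checkmate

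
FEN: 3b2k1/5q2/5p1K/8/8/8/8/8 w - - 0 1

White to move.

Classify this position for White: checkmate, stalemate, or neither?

stalemate

White to move; white king on h6.
In check: no.
King squares — g5: attacked by Pf6; h5: attacked by Qf7; g6: attacked by Qf7; g7: attacked by Qf7; h7: attacked by Qf7.
Legal moves for White: none.
Not in check and no legal moves → stalemate.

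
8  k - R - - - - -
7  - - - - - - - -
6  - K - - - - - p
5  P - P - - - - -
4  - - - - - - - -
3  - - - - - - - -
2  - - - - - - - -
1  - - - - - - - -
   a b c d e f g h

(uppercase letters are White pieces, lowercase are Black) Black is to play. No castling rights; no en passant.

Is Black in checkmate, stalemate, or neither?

checkmate

Black to move; black king on a8.
In check: yes, from the white rook on c8.
King squares — a7: attacked by Kb6; b7: attacked by Kb6; b8: attacked by Rc8.
Legal moves for Black: none.
In check with no legal moves → checkmate.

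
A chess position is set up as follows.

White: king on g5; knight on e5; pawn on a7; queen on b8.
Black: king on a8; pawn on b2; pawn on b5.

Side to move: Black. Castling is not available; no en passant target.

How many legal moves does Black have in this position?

0

Black to move; king on a8.
In check: yes, from the white queen on b8.
Legal moves: none.
Count: 0.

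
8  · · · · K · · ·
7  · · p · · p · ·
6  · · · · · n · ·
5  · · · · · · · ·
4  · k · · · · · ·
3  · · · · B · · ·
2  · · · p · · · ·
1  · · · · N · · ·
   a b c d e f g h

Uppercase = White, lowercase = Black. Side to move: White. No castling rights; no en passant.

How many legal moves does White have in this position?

White to move; king on e8.
In check: yes, from the black knight on f6.
Legal moves: Kf8, Kd8, Kxf7, Ke7.
Count: 4.

4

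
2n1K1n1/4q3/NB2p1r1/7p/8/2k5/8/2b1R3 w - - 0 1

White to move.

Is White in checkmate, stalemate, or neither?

checkmate

White to move; white king on e8.
In check: yes, from the black queen on e7.
King squares — d7: attacked by Qe7; e7: attacked by Nc8; f7: attacked by Qe7; d8: attacked by Qe7; f8: attacked by Qe7.
Legal moves for White: none.
In check with no legal moves → checkmate.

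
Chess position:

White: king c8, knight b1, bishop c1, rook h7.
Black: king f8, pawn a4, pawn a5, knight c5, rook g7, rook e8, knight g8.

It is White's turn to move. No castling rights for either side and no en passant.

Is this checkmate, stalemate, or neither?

checkmate

White to move; white king on c8.
In check: yes, from the black rook on e8.
King squares — b7: attacked by Nc5; c7: attacked by Rg7; d7: attacked by Nc5; b8: attacked by Re8; d8: attacked by Re8.
Legal moves for White: none.
In check with no legal moves → checkmate.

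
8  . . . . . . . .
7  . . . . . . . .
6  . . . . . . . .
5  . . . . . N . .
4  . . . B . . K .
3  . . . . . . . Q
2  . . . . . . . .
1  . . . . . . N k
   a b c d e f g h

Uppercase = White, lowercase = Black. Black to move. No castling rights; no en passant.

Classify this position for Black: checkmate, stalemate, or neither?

checkmate

Black to move; black king on h1.
In check: yes, from the white queen on h3.
King squares — g1: attacked by Bd4; g2: attacked by Qh3; h2: attacked by Qh3.
Legal moves for Black: none.
In check with no legal moves → checkmate.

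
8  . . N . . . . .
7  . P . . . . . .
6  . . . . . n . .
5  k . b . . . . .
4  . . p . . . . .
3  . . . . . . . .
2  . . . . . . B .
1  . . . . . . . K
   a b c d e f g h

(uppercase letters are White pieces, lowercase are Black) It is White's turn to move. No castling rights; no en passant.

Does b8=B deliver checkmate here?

After b8=B: black king on a5; in check: no.
Black is not in check, so this cannot be checkmate.

no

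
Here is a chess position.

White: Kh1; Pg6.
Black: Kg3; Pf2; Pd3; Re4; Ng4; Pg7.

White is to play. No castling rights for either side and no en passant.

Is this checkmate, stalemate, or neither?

stalemate

White to move; white king on h1.
In check: no.
King squares — g1: attacked by Pf2; g2: attacked by Kg3; h2: attacked by Kg3.
Legal moves for White: none.
Not in check and no legal moves → stalemate.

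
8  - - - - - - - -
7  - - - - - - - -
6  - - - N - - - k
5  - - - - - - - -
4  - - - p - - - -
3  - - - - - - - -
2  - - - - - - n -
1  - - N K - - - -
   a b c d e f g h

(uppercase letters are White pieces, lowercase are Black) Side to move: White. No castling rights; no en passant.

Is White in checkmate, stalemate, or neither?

White to move; white king on d1.
In check: no.
Legal moves for White: Ne8, Nc8, Nf7+, Nb7, Nf5+, Nb5, Ne4, Nc4, Ke2, Kd2, Kc2, Nd3, Nb3, Ne2, Na2.
White has 15 legal moves and is not in check → neither.

neither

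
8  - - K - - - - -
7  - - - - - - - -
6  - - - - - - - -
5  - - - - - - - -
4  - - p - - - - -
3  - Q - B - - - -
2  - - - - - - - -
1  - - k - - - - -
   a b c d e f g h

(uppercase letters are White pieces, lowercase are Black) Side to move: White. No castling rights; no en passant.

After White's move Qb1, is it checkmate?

After Qb1: black king on c1; in check: yes, from the white queen on b1.
Black has 1 legal reply: Kd2.
In check but a legal move exists → not checkmate.

no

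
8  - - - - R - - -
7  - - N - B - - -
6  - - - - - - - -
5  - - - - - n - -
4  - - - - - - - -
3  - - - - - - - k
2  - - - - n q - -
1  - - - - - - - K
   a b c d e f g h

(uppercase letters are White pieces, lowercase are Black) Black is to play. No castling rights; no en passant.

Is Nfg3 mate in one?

yes

After Nfg3: white king on h1; in check: yes, from the black knight on g3.
King squares — g1: attacked by Ne2; g2: attacked by Qf2; h2: attacked by Qf2.
White has no legal moves → checkmate.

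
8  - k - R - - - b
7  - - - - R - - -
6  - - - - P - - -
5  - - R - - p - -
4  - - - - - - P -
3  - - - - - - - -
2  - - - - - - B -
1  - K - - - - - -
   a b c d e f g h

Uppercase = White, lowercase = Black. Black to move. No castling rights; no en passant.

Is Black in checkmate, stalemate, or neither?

Black to move; black king on b8.
In check: yes, from the white rook on d8.
King squares — a7: attacked by Re7; b7: attacked by Bg2; c7: attacked by Rc5; a8: attacked by Bg2; c8: attacked by Rc5.
Legal moves for Black: none.
In check with no legal moves → checkmate.

checkmate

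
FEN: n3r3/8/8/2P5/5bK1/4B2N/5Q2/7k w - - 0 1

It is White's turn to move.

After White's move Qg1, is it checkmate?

After Qg1: black king on h1; in check: yes, from the white queen on g1.
King squares — g1: attacked by Be3; g2: attacked by Qg1; h2: attacked by Qg1.
Black has no legal moves → checkmate.

yes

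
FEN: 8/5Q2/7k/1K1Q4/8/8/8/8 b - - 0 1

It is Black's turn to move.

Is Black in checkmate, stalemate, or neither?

Black to move; black king on h6.
In check: no.
King squares — g5: attacked by Qd5; h5: attacked by Qd5; g6: attacked by Qf7; g7: attacked by Qf7; h7: attacked by Qf7.
Legal moves for Black: none.
Not in check and no legal moves → stalemate.

stalemate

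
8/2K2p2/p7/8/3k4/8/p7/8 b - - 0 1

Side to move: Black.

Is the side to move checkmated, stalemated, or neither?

neither

Black to move; black king on d4.
In check: no.
Legal moves for Black: Ke5, Kd5, Kc5, Ke4, Kc4, Ke3, Kd3, Kc3, f6, a5, a1=Q, a1=R, a1=B, a1=N, f5.
Black has 15 legal moves and is not in check → neither.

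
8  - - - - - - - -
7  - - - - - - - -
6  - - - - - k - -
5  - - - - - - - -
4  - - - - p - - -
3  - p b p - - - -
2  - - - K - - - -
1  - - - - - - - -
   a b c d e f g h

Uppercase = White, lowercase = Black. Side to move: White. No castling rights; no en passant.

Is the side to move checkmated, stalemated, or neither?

White to move; white king on d2.
In check: yes, from the black bishop on c3.
Legal moves for White: Ke3, Kxc3, Kd1, Kc1.
White is in check but has 4 legal moves → neither.

neither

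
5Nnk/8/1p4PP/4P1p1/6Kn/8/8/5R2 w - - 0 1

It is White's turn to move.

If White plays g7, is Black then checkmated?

yes

After g7: black king on h8; in check: yes, from the white pawn on g7.
King squares — g7: attacked by Ph6; h7: attacked by Nf8; g8: own knight.
Black has no legal moves → checkmate.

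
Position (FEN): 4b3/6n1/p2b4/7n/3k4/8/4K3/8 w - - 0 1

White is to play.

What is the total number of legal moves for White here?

6

White to move; king on e2.
In check: no.
Legal moves: Kf3, Kf2, Kd2, Kf1, Ke1, Kd1.
Count: 6.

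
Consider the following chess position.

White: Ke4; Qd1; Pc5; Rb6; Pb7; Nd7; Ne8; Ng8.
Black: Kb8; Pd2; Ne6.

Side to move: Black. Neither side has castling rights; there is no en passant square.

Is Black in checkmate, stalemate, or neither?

Black to move; black king on b8.
In check: yes, from the white knight on d7.
Legal moves for Black: Ka7.
Black is in check but has 1 legal move → neither.

neither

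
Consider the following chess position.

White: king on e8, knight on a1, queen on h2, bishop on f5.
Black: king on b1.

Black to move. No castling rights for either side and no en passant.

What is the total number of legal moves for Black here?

2

Black to move; king on b1.
In check: yes, from the white bishop on f5.
Legal moves: Kc1, Kxa1.
Count: 2.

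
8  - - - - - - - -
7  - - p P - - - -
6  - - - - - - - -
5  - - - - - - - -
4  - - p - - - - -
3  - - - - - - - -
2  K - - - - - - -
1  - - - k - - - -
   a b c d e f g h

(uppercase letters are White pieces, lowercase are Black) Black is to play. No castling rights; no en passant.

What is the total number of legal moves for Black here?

8

Black to move; king on d1.
In check: no.
Legal moves: Ke2, Kd2, Kc2, Ke1, Kc1, c6, c3, c5.
Count: 8.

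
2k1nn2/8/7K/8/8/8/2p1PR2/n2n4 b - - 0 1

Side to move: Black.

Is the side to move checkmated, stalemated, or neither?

Black to move; black king on c8.
In check: no.
Legal moves for Black include: Nh7, Nd7, Ng6, Ne6, Ng7, Nc7, Nf6, Nd6, Kd8, Kb8, Kd7, Kc7, Kb7, Ne3, Nc3, Nxf2, Nb2, Nb3, ... (list truncated; more exist).
Black has legal moves and is not in check → neither.

neither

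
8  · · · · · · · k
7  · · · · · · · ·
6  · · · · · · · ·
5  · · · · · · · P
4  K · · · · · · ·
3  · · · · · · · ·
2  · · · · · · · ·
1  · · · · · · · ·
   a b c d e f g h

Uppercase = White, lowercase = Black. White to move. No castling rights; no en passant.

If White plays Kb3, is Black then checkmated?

no

After Kb3: black king on h8; in check: no.
Black is not in check, so this cannot be checkmate.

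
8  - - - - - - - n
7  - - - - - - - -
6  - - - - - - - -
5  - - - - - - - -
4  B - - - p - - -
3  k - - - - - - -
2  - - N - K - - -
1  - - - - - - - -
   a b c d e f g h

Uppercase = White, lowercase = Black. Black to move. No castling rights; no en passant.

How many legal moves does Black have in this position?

Black to move; king on a3.
In check: yes, from the white knight on c2.
Legal moves: Kxa4, Kb2, Ka2.
Count: 3.

3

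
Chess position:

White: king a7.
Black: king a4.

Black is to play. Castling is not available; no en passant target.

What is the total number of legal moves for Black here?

5

Black to move; king on a4.
In check: no.
Legal moves: Kb5, Ka5, Kb4, Kb3, Ka3.
Count: 5.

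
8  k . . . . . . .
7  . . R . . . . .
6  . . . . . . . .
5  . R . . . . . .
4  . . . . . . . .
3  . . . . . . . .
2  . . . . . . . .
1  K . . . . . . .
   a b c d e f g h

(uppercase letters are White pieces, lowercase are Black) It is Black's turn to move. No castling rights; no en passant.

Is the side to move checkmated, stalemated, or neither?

Black to move; black king on a8.
In check: no.
King squares — a7: attacked by Rc7; b7: attacked by Rb5; b8: attacked by Rb5.
Legal moves for Black: none.
Not in check and no legal moves → stalemate.

stalemate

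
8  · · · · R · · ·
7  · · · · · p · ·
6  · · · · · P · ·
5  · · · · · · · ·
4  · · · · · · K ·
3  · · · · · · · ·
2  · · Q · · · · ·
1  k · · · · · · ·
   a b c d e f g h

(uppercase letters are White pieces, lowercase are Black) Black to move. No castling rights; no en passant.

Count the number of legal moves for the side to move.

Black to move; king on a1.
In check: no.
Legal moves: none.
Count: 0.

0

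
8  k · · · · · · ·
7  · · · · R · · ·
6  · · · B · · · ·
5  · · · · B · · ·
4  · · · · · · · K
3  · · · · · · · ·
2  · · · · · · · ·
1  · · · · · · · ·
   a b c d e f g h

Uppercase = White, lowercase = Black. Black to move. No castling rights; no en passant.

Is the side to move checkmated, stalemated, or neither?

Black to move; black king on a8.
In check: no.
King squares — a7: attacked by Re7; b7: attacked by Re7; b8: attacked by Bd6.
Legal moves for Black: none.
Not in check and no legal moves → stalemate.

stalemate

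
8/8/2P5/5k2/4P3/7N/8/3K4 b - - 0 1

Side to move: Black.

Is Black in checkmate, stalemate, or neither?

neither

Black to move; black king on f5.
In check: yes, from the white pawn on e4.
King squares — e4: available; f4: attacked by Nh3; g4: available; e5: available; g5: attacked by Nh3; e6: available; f6: available; g6: available.
Legal moves for Black: Kg6, Kf6, Ke6, Ke5, Kg4, Kxe4.
Black is in check but has 6 legal moves → neither.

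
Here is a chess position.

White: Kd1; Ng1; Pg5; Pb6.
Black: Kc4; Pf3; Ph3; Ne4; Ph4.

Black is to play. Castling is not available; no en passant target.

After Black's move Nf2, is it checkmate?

After Nf2: white king on d1; in check: yes, from the black knight on f2.
White has 4 legal replies: Kd2, Kc2, Ke1, Kc1.
In check but a legal move exists → not checkmate.

no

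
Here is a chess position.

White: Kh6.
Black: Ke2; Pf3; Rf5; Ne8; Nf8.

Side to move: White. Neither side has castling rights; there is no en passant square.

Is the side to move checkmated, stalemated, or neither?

stalemate

White to move; white king on h6.
In check: no.
King squares — g5: attacked by Rf5; h5: attacked by Rf5; g6: attacked by Nf8; g7: attacked by Ne8; h7: attacked by Nf8.
Legal moves for White: none.
Not in check and no legal moves → stalemate.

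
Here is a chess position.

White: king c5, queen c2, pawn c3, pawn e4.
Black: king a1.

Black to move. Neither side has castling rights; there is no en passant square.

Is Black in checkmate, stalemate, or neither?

Black to move; black king on a1.
In check: no.
King squares — b1: attacked by Qc2; a2: attacked by Qc2; b2: attacked by Qc2.
Legal moves for Black: none.
Not in check and no legal moves → stalemate.

stalemate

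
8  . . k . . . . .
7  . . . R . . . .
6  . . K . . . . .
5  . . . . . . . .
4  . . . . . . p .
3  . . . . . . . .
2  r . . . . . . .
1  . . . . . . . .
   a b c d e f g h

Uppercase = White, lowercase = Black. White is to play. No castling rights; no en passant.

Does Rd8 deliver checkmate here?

After Rd8: black king on c8; in check: yes, from the white rook on d8.
Black has 1 legal reply: Kxd8.
In check but a legal move exists → not checkmate.

no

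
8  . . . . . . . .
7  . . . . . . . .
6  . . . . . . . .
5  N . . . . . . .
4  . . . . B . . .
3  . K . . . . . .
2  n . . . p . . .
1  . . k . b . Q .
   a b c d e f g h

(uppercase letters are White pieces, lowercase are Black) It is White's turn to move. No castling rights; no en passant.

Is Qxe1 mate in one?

After Qxe1: black king on c1; in check: yes, from the white queen on e1.
King squares — b1: attacked by Qe1; d1: attacked by Qe1; b2: attacked by Kb3; c2: attacked by Kb3; d2: attacked by Qe1.
Black has no legal moves → checkmate.

yes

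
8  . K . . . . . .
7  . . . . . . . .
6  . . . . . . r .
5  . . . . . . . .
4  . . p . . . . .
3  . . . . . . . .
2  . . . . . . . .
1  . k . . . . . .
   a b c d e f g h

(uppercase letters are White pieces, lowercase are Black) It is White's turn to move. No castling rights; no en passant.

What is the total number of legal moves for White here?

White to move; king on b8.
In check: no.
Legal moves: Kc8, Ka8, Kc7, Kb7, Ka7.
Count: 5.

5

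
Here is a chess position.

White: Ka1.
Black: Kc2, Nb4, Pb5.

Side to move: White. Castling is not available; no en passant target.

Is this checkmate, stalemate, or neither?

White to move; white king on a1.
In check: no.
King squares — b1: attacked by Kc2; a2: attacked by Nb4; b2: attacked by Kc2.
Legal moves for White: none.
Not in check and no legal moves → stalemate.

stalemate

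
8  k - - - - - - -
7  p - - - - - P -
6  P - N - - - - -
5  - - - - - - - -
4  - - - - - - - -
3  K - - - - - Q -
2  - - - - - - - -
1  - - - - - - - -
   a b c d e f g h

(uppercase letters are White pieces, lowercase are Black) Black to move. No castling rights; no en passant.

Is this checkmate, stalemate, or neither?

Black to move; black king on a8.
In check: no.
King squares — a7: own pawn; b7: attacked by Pa6; b8: attacked by Qg3.
Legal moves for Black: none.
Not in check and no legal moves → stalemate.

stalemate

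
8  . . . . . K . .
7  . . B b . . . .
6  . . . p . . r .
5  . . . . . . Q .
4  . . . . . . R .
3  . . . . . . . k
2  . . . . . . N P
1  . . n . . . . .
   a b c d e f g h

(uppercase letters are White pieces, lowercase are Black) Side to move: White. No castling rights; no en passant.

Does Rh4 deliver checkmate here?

After Rh4: black king on h3; in check: yes, from the white rook on h4.
King squares — g2: attacked by Qg5; h2: attacked by Rh4; g3: attacked by Ph2; g4: attacked by Rh4; h4: attacked by Ng2.
Black has no legal moves → checkmate.

yes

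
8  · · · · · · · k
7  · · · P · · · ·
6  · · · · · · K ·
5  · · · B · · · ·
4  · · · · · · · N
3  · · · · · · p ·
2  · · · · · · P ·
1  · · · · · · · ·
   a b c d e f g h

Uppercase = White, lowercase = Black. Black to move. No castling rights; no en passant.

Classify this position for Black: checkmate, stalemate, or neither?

Black to move; black king on h8.
In check: no.
King squares — g7: attacked by Kg6; h7: attacked by Kg6; g8: attacked by Bd5.
Legal moves for Black: none.
Not in check and no legal moves → stalemate.

stalemate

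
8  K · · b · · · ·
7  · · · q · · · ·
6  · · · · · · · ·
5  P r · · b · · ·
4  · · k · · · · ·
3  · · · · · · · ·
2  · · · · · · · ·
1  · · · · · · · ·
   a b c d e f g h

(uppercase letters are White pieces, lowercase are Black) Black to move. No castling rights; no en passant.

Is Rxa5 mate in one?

After Rxa5: white king on a8; in check: yes, from the black rook on a5.
King squares — a7: attacked by Ra5; b7: attacked by Qd7; b8: attacked by Be5.
White has no legal moves → checkmate.

yes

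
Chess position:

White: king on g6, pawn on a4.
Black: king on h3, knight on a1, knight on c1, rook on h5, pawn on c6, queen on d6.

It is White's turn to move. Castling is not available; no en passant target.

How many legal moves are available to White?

3

White to move; king on g6.
In check: yes, from the black queen on d6.
Legal moves: Kg7, Kf7, Kxh5.
Count: 3.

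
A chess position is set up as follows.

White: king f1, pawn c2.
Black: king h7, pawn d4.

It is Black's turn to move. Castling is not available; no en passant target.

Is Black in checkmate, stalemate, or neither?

Black to move; black king on h7.
In check: no.
Legal moves for Black: Kh8, Kg8, Kg7, Kh6, Kg6, d3.
Black has 6 legal moves and is not in check → neither.

neither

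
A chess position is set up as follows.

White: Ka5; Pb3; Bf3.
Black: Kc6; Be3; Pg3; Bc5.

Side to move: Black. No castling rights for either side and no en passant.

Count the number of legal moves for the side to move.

3

Black to move; king on c6.
In check: yes, from the white bishop on f3.
Legal moves: Kd7, Kc7, Kd6.
Count: 3.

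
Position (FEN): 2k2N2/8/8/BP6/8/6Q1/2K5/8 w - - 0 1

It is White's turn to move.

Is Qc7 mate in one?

After Qc7: black king on c8; in check: yes, from the white queen on c7.
King squares — b7: attacked by Qc7; c7: attacked by Ba5; d7: attacked by Qc7; b8: attacked by Qc7; d8: attacked by Qc7.
Black has no legal moves → checkmate.

yes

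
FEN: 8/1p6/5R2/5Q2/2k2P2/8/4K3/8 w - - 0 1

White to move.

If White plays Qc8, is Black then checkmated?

no

After Qc8: black king on c4; in check: yes, from the white queen on c8.
Black has 5 legal replies: Kd5, Kb5, Kd4, Kb4, Kb3.
In check but a legal move exists → not checkmate.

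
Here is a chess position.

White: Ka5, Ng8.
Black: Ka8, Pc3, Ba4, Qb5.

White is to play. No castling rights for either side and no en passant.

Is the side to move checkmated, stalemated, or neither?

checkmate

White to move; white king on a5.
In check: yes, from the black queen on b5.
King squares — a4: attacked by Qb5; b4: attacked by Qb5; b5: attacked by Ba4; a6: attacked by Qb5; b6: attacked by Qb5.
Legal moves for White: none.
In check with no legal moves → checkmate.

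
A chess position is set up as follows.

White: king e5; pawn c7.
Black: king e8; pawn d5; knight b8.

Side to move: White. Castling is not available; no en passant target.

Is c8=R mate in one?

After c8=R: black king on e8; in check: yes, from the white rook on c8.
Black has 3 legal replies: Kf7, Ke7, Kd7.
In check but a legal move exists → not checkmate.

no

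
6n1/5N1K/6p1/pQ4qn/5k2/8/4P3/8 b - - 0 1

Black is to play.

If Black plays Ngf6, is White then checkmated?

no

After Ngf6: white king on h7; in check: yes, from the black knight on f6.
White has 1 legal reply: Kh8.
In check but a legal move exists → not checkmate.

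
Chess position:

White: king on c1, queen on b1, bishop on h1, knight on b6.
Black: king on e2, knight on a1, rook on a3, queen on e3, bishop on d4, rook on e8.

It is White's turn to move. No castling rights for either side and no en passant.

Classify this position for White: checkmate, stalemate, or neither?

White to move; white king on c1.
In check: yes, from the black queen on e3.
King squares — b1: own queen; d1: attacked by Ke2; b2: attacked by Bd4; c2: attacked by Na1; d2: attacked by Ke2.
Legal moves for White: none.
In check with no legal moves → checkmate.

checkmate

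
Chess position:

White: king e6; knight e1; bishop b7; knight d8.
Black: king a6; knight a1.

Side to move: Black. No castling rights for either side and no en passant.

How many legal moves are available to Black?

Black to move; king on a6.
In check: yes, from the white bishop on b7.
Legal moves: Ka7, Kb6, Kb5, Ka5.
Count: 4.

4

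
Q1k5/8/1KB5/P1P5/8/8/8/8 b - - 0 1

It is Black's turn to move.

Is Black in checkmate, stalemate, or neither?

checkmate

Black to move; black king on c8.
In check: yes, from the white queen on a8.
King squares — b7: attacked by Kb6; c7: attacked by Kb6; d7: attacked by Bc6; b8: attacked by Qa8; d8: attacked by Qa8.
Legal moves for Black: none.
In check with no legal moves → checkmate.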